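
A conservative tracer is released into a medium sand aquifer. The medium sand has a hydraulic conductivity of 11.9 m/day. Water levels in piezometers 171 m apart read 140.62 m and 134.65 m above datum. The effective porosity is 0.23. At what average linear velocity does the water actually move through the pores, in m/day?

1.81

Hydraulic gradient i = (140.62 − 134.65) / 171 = 5.97 / 171 = 0.03491.
Darcy flux q = K · i = 11.90 × 0.03491 = 0.4155 m/day.
Seepage velocity v = q / n_e = 0.4155 / 0.23 = 1.806 m/day.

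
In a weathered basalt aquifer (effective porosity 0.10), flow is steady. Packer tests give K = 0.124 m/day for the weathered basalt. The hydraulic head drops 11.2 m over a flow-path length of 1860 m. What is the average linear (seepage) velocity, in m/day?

Hydraulic gradient i = Δh / L = 11.2 / 1860 = 0.006022.
Darcy flux q = K · i = 0.1240 × 0.006022 = 0.0007467 m/day.
Seepage velocity v = q / n_e = 0.0007467 / 0.10 = 0.007467 m/day.

0.00747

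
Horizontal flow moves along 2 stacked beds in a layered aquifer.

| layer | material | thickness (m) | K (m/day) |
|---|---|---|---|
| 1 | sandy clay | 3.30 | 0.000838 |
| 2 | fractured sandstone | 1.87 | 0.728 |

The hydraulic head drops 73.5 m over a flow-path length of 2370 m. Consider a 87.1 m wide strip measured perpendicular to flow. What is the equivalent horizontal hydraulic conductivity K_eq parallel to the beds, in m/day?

0.264

Flow is parallel to layering, so each bed carries its own Darcy discharge and the transmissivities add.
Σ(K_i·b_i) = 0.000838×3.30 + 0.728×1.87 = 1.364 m²/day.
Total thickness b = 5.170 m, so K_eq = Σ(K_i·b_i)/b = 0.2639 m/day.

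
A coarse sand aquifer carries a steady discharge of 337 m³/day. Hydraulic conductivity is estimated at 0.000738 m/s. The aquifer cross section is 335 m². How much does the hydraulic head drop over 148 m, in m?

2.33

Convert K: 0.000738 m/s × 86400 = 63.76 m/day.
From Q = K·A·i, i = Q / (K·A) = 337 / (63.76 × 335.0) = 0.01578.
Head loss Δh = i · L = 0.01578 × 148 = 2.335 m.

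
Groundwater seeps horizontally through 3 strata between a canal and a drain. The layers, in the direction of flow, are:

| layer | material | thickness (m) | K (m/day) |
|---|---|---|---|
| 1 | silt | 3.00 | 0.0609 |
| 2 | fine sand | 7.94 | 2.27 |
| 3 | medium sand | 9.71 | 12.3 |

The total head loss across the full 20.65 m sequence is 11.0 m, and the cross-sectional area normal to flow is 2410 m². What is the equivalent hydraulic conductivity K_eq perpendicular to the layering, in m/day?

0.386

Flow is perpendicular to layering, so the layers act in series and the equivalent K is the thickness-weighted harmonic mean.
Total thickness L = 3.00 + 7.94 + 9.71 = 20.65 m.
Σ(b_i/K_i) = 3.00/0.0609 + 7.94/2.27 + 9.71/12.3 = 53.55 d.
K_eq = L / Σ(b_i/K_i) = 20.65 / 53.55 = 0.3856 m/day.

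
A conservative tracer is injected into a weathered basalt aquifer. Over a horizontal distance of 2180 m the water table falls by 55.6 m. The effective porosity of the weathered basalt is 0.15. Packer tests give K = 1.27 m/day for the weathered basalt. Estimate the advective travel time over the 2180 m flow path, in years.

Hydraulic gradient i = Δh / L = 55.6 / 2180 = 0.02550.
Darcy flux q = K · i = 1.270 × 0.02550 = 0.03239 m/day.
Seepage velocity v = q / n_e = 0.03239 / 0.15 = 0.2159 m/day.
Travel time t = L / v = 2180 / 0.2159 = 10095 days = 27.64 years.

27.6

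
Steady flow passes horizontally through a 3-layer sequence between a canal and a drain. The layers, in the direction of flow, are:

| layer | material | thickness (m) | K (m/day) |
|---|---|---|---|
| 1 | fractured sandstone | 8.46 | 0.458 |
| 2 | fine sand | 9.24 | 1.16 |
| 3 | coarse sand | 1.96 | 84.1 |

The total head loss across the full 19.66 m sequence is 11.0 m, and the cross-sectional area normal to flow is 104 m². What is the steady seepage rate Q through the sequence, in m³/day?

Flow is perpendicular to layering, so the layers act in series and the equivalent K is the thickness-weighted harmonic mean.
Total thickness L = 8.46 + 9.24 + 1.96 = 19.66 m.
Σ(b_i/K_i) = 8.46/0.458 + 9.24/1.16 + 1.96/84.1 = 26.46 d.
K_eq = L / Σ(b_i/K_i) = 19.66 / 26.46 = 0.7430 m/day.
Q = K_eq · A · (Δh/L) = 0.7430 × 104 × (11.0/19.66) = 43.23 m³/day.

43.2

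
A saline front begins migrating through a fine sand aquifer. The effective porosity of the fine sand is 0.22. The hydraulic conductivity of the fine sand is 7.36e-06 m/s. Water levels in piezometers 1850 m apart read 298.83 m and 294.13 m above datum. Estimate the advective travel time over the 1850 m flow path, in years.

690

Convert K: 7.36e-06 m/s × 86400 = 0.6359 m/day.
Hydraulic gradient i = (298.83 − 294.13) / 1850 = 4.7 / 1850 = 0.002541.
Darcy flux q = K · i = 0.6359 × 0.002541 = 0.001616 m/day.
Seepage velocity v = q / n_e = 0.001616 / 0.22 = 0.007343 m/day.
Travel time t = L / v = 1850 / 0.007343 = 2.519e+05 days = 689.7 years.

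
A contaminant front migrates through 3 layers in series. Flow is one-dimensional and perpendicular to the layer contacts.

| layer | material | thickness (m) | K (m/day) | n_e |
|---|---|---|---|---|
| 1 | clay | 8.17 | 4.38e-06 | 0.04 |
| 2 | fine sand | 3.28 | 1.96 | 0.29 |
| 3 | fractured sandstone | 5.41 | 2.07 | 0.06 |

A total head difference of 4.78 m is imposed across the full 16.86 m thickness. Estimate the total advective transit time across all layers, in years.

1710

With flow normal to the layers, continuity requires the same specific discharge q through every layer.
Σ(b_i/K_i) = 8.17/4.38e-06 + 3.28/1.96 + 5.41/2.07 = 1.865e+06 d.
q = Δh / Σ(b_i/K_i) = 4.78 / 1.865e+06 = 2.563e-06 m/day.
In each layer the seepage velocity is v_i = q/n_i, so the layer transit time is t_i = b_i·n_i / q:
  layer 1 (clay): t_1 = 8.17 × 0.04 / 2.563e-06 = 1.275e+05 d
  layer 2 (fine sand): t_2 = 3.28 × 0.29 / 2.563e-06 = 3.712e+05 d
  layer 3 (fractured sandstone): t_3 = 5.41 × 0.06 / 2.563e-06 = 1.267e+05 d
Total t = Σ t_i = 6.254e+05 days = 1712 years.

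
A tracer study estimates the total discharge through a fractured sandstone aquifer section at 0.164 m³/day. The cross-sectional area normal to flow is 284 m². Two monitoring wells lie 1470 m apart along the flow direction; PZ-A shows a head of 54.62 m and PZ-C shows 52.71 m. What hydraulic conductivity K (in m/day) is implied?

Hydraulic gradient i = (54.62 − 52.71) / 1470 = 1.91 / 1470 = 0.001299.
From Q = K·A·i, K = Q / (A·i) = 0.164 / (284.0 × 0.001299) = 0.4444 m/day.

0.444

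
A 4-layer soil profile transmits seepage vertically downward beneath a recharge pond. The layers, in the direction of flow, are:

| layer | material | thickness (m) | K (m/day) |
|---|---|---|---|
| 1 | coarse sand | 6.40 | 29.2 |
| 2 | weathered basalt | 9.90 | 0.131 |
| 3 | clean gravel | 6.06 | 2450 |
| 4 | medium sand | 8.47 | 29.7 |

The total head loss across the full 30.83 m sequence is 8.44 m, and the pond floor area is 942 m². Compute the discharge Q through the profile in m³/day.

105

Flow is perpendicular to layering, so the layers act in series and the equivalent K is the thickness-weighted harmonic mean.
Total thickness L = 6.40 + 9.90 + 6.06 + 8.47 = 30.83 m.
Σ(b_i/K_i) = 6.40/29.2 + 9.90/0.131 + 6.06/2450 + 8.47/29.7 = 76.08 d.
K_eq = L / Σ(b_i/K_i) = 30.83 / 76.08 = 0.4052 m/day.
Q = K_eq · A · (Δh/L) = 0.4052 × 942 × (8.44/30.83) = 104.5 m³/day.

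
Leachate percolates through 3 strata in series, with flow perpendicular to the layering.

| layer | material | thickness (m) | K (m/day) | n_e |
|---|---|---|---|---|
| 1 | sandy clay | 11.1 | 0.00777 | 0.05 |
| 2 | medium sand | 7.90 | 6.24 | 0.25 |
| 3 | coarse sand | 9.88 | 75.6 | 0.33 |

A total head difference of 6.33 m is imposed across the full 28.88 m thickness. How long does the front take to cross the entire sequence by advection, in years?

With flow normal to the layers, continuity requires the same specific discharge q through every layer.
Σ(b_i/K_i) = 11.1/0.00777 + 7.90/6.24 + 9.88/75.6 = 1430 d.
q = Δh / Σ(b_i/K_i) = 6.33 / 1430 = 0.004427 m/day.
In each layer the seepage velocity is v_i = q/n_i, so the layer transit time is t_i = b_i·n_i / q:
  layer 1 (sandy clay): t_1 = 11.1 × 0.05 / 0.004427 = 125.4 d
  layer 2 (medium sand): t_2 = 7.90 × 0.25 / 0.004427 = 446.2 d
  layer 3 (coarse sand): t_3 = 9.88 × 0.33 / 0.004427 = 736.5 d
Total t = Σ t_i = 1308 days = 3.581 years.

3.58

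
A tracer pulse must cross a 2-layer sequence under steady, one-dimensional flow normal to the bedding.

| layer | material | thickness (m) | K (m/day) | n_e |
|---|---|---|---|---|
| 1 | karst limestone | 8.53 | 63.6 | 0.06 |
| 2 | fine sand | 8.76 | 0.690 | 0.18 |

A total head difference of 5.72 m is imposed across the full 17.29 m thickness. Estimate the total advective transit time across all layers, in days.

With flow normal to the layers, continuity requires the same specific discharge q through every layer.
Σ(b_i/K_i) = 8.53/63.6 + 8.76/0.690 = 12.83 d.
q = Δh / Σ(b_i/K_i) = 5.72 / 12.83 = 0.4458 m/day.
In each layer the seepage velocity is v_i = q/n_i, so the layer transit time is t_i = b_i·n_i / q:
  layer 1 (karst limestone): t_1 = 8.53 × 0.06 / 0.4458 = 1.148 d
  layer 2 (fine sand): t_2 = 8.76 × 0.18 / 0.4458 = 3.537 d
Total t = Σ t_i = 4.685 days.

4.68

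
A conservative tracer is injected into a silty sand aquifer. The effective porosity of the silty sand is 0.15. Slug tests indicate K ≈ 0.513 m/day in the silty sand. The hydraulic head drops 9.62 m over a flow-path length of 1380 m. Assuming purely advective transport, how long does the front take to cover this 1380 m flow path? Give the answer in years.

Hydraulic gradient i = Δh / L = 9.62 / 1380 = 0.006971.
Darcy flux q = K · i = 0.5130 × 0.006971 = 0.003576 m/day.
Seepage velocity v = q / n_e = 0.003576 / 0.15 = 0.02384 m/day.
Travel time t = L / v = 1380 / 0.02384 = 57884 days = 158.5 years.

158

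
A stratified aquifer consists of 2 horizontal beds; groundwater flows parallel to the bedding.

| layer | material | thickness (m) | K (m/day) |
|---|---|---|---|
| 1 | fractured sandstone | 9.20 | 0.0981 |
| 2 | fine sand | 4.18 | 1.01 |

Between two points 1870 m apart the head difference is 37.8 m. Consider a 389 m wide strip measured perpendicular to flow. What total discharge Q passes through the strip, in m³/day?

Flow is parallel to layering, so each bed carries its own Darcy discharge and the transmissivities add.
Σ(K_i·b_i) = 0.0981×9.20 + 1.01×4.18 = 5.124 m²/day.
Hydraulic gradient i = Δh / L = 37.8 / 1870 = 0.02021.
Q = Σ(K_i·b_i) · W · i = 5.124 × 389 × 0.02021 = 40.29 m³/day.

40.3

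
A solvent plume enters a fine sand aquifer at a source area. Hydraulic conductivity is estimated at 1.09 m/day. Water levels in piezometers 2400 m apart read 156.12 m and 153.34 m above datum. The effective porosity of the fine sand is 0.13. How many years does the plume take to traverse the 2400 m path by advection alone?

677

Hydraulic gradient i = (156.12 − 153.34) / 2400 = 2.78 / 2400 = 0.001158.
Darcy flux q = K · i = 1.090 × 0.001158 = 0.001263 m/day.
Seepage velocity v = q / n_e = 0.001263 / 0.13 = 0.009712 m/day.
Travel time t = L / v = 2400 / 0.009712 = 2.471e+05 days = 676.6 years.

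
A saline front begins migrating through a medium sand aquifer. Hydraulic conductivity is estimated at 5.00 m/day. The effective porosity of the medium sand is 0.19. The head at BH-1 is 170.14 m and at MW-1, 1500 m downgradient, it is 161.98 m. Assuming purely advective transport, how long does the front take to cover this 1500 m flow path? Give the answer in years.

Hydraulic gradient i = (170.14 − 161.98) / 1500 = 8.16 / 1500 = 0.005440.
Darcy flux q = K · i = 5.000 × 0.005440 = 0.02720 m/day.
Seepage velocity v = q / n_e = 0.02720 / 0.19 = 0.1432 m/day.
Travel time t = L / v = 1500 / 0.1432 = 10478 days = 28.69 years.

28.7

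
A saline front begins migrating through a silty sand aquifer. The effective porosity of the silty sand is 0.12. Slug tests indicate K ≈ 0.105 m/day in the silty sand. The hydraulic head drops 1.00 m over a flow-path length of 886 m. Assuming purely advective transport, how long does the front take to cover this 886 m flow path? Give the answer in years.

Hydraulic gradient i = Δh / L = 1.00 / 886 = 0.001129.
Darcy flux q = K · i = 0.1050 × 0.001129 = 0.0001185 m/day.
Seepage velocity v = q / n_e = 0.0001185 / 0.12 = 0.0009876 m/day.
Travel time t = L / v = 886 / 0.0009876 = 8.971e+05 days = 2456 years.

2460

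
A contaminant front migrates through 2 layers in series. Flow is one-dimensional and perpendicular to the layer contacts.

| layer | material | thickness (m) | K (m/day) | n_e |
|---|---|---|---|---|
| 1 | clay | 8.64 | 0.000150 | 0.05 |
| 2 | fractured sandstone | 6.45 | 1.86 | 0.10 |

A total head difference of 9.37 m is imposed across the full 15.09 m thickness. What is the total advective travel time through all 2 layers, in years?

With flow normal to the layers, continuity requires the same specific discharge q through every layer.
Σ(b_i/K_i) = 8.64/0.000150 + 6.45/1.86 = 57603 d.
q = Δh / Σ(b_i/K_i) = 9.37 / 57603 = 0.0001627 m/day.
In each layer the seepage velocity is v_i = q/n_i, so the layer transit time is t_i = b_i·n_i / q:
  layer 1 (clay): t_1 = 8.64 × 0.05 / 0.0001627 = 2656 d
  layer 2 (fractured sandstone): t_2 = 6.45 × 0.10 / 0.0001627 = 3965 d
Total t = Σ t_i = 6621 days = 18.13 years.

18.1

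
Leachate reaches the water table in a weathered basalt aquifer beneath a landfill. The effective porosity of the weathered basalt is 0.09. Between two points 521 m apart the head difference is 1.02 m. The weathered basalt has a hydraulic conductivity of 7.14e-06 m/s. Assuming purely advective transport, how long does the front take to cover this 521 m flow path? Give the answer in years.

Convert K: 7.14e-06 m/s × 86400 = 0.6169 m/day.
Hydraulic gradient i = Δh / L = 1.02 / 521 = 0.001958.
Darcy flux q = K · i = 0.6169 × 0.001958 = 0.001208 m/day.
Seepage velocity v = q / n_e = 0.001208 / 0.09 = 0.01342 m/day.
Travel time t = L / v = 521 / 0.01342 = 38824 days = 106.3 years.

106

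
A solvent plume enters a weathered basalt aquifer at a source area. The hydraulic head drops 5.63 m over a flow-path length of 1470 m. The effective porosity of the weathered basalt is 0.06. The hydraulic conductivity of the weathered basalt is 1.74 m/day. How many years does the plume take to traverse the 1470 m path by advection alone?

Hydraulic gradient i = Δh / L = 5.63 / 1470 = 0.003830.
Darcy flux q = K · i = 1.740 × 0.003830 = 0.006664 m/day.
Seepage velocity v = q / n_e = 0.006664 / 0.06 = 0.1111 m/day.
Travel time t = L / v = 1470 / 0.1111 = 13235 days = 36.24 years.

36.2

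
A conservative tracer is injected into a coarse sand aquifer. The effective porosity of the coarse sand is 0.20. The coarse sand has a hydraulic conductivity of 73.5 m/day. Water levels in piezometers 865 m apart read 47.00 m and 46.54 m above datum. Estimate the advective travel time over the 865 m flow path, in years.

12.1

Hydraulic gradient i = (47.00 − 46.54) / 865 = 0.46 / 865 = 0.0005318.
Darcy flux q = K · i = 73.50 × 0.0005318 = 0.03909 m/day.
Seepage velocity v = q / n_e = 0.03909 / 0.20 = 0.1954 m/day.
Travel time t = L / v = 865 / 0.1954 = 4426 days = 12.12 years.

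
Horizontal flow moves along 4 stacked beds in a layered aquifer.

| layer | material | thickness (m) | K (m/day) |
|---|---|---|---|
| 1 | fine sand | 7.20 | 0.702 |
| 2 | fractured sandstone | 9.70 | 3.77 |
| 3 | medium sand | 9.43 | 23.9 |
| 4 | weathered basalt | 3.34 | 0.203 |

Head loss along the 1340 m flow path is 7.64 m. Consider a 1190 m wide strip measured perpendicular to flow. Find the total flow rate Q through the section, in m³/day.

1820

Flow is parallel to layering, so each bed carries its own Darcy discharge and the transmissivities add.
Σ(K_i·b_i) = 0.702×7.20 + 3.77×9.70 + 23.9×9.43 + 0.203×3.34 = 267.7 m²/day.
Hydraulic gradient i = Δh / L = 7.64 / 1340 = 0.005701.
Q = Σ(K_i·b_i) · W · i = 267.7 × 1190 × 0.005701 = 1816 m³/day.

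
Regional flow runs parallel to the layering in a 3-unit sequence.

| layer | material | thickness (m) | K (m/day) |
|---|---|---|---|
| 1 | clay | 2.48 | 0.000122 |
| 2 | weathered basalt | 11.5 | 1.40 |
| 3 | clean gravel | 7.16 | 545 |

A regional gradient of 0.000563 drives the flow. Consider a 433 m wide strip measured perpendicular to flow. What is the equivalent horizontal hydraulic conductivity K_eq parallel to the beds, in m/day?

Flow is parallel to layering, so each bed carries its own Darcy discharge and the transmissivities add.
Σ(K_i·b_i) = 0.000122×2.48 + 1.40×11.5 + 545×7.16 = 3918 m²/day.
Total thickness b = 21.14 m, so K_eq = Σ(K_i·b_i)/b = 185.4 m/day.

185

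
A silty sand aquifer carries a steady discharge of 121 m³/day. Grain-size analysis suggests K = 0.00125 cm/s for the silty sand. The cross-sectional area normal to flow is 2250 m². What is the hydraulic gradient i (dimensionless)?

0.0498

Convert K: 0.00125 cm/s × 864 = 1.080 m/day.
From Q = K·A·i, i = Q / (K·A) = 121 / (1.080 × 2250) = 0.04979.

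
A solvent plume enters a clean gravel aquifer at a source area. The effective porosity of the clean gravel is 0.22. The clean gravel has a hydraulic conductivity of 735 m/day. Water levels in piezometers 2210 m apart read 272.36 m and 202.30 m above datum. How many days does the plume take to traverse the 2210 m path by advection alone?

Hydraulic gradient i = (272.36 − 202.30) / 2210 = 70.06 / 2210 = 0.03170.
Darcy flux q = K · i = 735.0 × 0.03170 = 23.30 m/day.
Seepage velocity v = q / n_e = 23.30 / 0.22 = 105.9 m/day.
Travel time t = L / v = 2210 / 105.9 = 20.87 days.

20.9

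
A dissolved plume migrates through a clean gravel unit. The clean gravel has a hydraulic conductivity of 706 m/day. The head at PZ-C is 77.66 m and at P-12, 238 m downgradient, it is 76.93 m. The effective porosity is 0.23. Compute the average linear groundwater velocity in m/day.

Hydraulic gradient i = (77.66 − 76.93) / 238 = 0.73 / 238 = 0.003067.
Darcy flux q = K · i = 706.0 × 0.003067 = 2.165 m/day.
Seepage velocity v = q / n_e = 2.165 / 0.23 = 9.415 m/day.

9.42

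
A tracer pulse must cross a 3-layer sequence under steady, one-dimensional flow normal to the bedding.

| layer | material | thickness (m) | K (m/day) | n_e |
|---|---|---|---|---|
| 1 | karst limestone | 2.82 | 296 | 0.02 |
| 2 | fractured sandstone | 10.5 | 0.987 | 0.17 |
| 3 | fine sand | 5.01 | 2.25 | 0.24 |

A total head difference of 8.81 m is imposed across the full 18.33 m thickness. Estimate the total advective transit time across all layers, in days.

4.45

With flow normal to the layers, continuity requires the same specific discharge q through every layer.
Σ(b_i/K_i) = 2.82/296 + 10.5/0.987 + 5.01/2.25 = 12.87 d.
q = Δh / Σ(b_i/K_i) = 8.81 / 12.87 = 0.6843 m/day.
In each layer the seepage velocity is v_i = q/n_i, so the layer transit time is t_i = b_i·n_i / q:
  layer 1 (karst limestone): t_1 = 2.82 × 0.02 / 0.6843 = 0.08242 d
  layer 2 (fractured sandstone): t_2 = 10.5 × 0.17 / 0.6843 = 2.609 d
  layer 3 (fine sand): t_3 = 5.01 × 0.24 / 0.6843 = 1.757 d
Total t = Σ t_i = 4.448 days.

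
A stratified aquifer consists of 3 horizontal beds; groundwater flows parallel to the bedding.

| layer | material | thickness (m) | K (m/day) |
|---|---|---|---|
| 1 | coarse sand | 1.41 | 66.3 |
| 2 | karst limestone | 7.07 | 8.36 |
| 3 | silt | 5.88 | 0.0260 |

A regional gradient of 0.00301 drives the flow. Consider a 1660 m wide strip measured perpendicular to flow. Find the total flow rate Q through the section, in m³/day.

763

Flow is parallel to layering, so each bed carries its own Darcy discharge and the transmissivities add.
Σ(K_i·b_i) = 66.3×1.41 + 8.36×7.07 + 0.0260×5.88 = 152.7 m²/day.
Hydraulic gradient i = 0.00301.
Q = Σ(K_i·b_i) · W · i = 152.7 × 1660 × 0.003010 = 763.2 m³/day.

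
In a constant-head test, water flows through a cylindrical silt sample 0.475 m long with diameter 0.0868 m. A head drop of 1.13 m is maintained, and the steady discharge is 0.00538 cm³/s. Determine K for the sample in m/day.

Cross-sectional area A = π·(d/2)² = π × (0.0868/2)² = 0.005917 m².
Convert discharge: 0.00538 cm³/s = 5.380e-09 m³/s.
Darcy's law rearranged: K = Q·L / (A·Δh) = 5.380e-09 × 0.475 / (0.005917 × 1.13) = 3.822e-07 m/s = 0.03302 m/day.

0.0330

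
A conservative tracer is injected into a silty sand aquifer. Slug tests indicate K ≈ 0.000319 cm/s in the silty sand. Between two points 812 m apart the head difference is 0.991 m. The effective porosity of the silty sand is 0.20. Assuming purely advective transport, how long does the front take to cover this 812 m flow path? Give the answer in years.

1320

Convert K: 0.000319 cm/s × 864 = 0.2756 m/day.
Hydraulic gradient i = Δh / L = 0.991 / 812 = 0.001220.
Darcy flux q = K · i = 0.2756 × 0.001220 = 0.0003364 m/day.
Seepage velocity v = q / n_e = 0.0003364 / 0.20 = 0.001682 m/day.
Travel time t = L / v = 812 / 0.001682 = 4.828e+05 days = 1322 years.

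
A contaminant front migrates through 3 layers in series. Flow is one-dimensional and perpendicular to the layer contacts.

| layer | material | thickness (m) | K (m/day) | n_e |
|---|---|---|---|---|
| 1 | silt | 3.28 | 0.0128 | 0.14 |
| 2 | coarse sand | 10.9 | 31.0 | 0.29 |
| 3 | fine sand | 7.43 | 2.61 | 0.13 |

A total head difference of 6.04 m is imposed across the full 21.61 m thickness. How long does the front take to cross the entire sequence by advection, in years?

0.539

With flow normal to the layers, continuity requires the same specific discharge q through every layer.
Σ(b_i/K_i) = 3.28/0.0128 + 10.9/31.0 + 7.43/2.61 = 259.4 d.
q = Δh / Σ(b_i/K_i) = 6.04 / 259.4 = 0.02328 m/day.
In each layer the seepage velocity is v_i = q/n_i, so the layer transit time is t_i = b_i·n_i / q:
  layer 1 (silt): t_1 = 3.28 × 0.14 / 0.02328 = 19.72 d
  layer 2 (coarse sand): t_2 = 10.9 × 0.29 / 0.02328 = 135.8 d
  layer 3 (fine sand): t_3 = 7.43 × 0.13 / 0.02328 = 41.49 d
Total t = Σ t_i = 197.0 days = 0.5393 years.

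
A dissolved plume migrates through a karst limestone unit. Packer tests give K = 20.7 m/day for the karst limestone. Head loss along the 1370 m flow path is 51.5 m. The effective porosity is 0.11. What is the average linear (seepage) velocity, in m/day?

Hydraulic gradient i = Δh / L = 51.5 / 1370 = 0.03759.
Darcy flux q = K · i = 20.70 × 0.03759 = 0.7781 m/day.
Seepage velocity v = q / n_e = 0.7781 / 0.11 = 7.074 m/day.

7.07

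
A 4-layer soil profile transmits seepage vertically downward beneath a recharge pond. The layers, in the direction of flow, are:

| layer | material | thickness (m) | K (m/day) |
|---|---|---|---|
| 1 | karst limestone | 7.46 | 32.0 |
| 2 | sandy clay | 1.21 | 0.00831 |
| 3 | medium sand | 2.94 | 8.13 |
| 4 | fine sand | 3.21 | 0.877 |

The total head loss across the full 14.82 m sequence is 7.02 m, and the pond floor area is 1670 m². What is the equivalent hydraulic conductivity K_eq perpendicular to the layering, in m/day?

Flow is perpendicular to layering, so the layers act in series and the equivalent K is the thickness-weighted harmonic mean.
Total thickness L = 7.46 + 1.21 + 2.94 + 3.21 = 14.82 m.
Σ(b_i/K_i) = 7.46/32.0 + 1.21/0.00831 + 2.94/8.13 + 3.21/0.877 = 149.9 d.
K_eq = L / Σ(b_i/K_i) = 14.82 / 149.9 = 0.09889 m/day.

0.0989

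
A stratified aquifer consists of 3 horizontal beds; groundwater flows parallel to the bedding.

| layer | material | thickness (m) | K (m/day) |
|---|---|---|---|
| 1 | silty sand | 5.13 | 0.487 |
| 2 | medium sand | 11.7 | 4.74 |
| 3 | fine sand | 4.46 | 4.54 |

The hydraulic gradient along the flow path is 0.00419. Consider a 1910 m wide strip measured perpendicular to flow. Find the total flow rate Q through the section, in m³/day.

Flow is parallel to layering, so each bed carries its own Darcy discharge and the transmissivities add.
Σ(K_i·b_i) = 0.487×5.13 + 4.74×11.7 + 4.54×4.46 = 78.20 m²/day.
Hydraulic gradient i = 0.00419.
Q = Σ(K_i·b_i) · W · i = 78.20 × 1910 × 0.004190 = 625.9 m³/day.

626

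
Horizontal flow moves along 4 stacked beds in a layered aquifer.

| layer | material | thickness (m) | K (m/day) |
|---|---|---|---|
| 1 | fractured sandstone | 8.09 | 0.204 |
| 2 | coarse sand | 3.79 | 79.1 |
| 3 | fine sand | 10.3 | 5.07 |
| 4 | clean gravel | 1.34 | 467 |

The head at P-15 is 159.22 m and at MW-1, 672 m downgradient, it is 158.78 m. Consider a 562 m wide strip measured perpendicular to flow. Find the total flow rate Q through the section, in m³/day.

360

Flow is parallel to layering, so each bed carries its own Darcy discharge and the transmissivities add.
Σ(K_i·b_i) = 0.204×8.09 + 79.1×3.79 + 5.07×10.3 + 467×1.34 = 979.4 m²/day.
Hydraulic gradient i = (159.22 − 158.78) / 672 = 0.44 / 672 = 0.0006548.
Q = Σ(K_i·b_i) · W · i = 979.4 × 562 × 0.0006548 = 360.4 m³/day.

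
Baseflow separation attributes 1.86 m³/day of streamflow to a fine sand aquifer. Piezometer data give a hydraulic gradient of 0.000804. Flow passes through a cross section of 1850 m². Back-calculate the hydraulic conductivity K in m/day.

Hydraulic gradient i = 0.000804.
From Q = K·A·i, K = Q / (A·i) = 1.86 / (1850 × 0.0008040) = 1.251 m/day.

1.25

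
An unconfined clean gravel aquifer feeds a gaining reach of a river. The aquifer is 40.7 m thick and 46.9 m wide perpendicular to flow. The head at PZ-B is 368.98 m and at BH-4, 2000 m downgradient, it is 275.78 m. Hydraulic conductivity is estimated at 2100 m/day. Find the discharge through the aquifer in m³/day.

187000

Cross-sectional area A = 46.9 × 40.7 = 1909 m².
Hydraulic gradient i = (368.98 − 275.78) / 2000 = 93.2 / 2000 = 0.04660.
Darcy's law: Q = K · A · i = 2100 × 1909 × 0.04660 = 1.868e+05 m³/day.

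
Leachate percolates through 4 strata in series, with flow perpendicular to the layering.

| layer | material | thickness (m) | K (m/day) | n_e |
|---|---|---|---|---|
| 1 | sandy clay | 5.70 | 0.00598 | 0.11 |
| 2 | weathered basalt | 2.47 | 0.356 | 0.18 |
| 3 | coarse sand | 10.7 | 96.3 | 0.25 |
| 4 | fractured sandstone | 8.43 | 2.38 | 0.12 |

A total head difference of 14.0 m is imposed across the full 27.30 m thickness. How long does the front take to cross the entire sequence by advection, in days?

328

With flow normal to the layers, continuity requires the same specific discharge q through every layer.
Σ(b_i/K_i) = 5.70/0.00598 + 2.47/0.356 + 10.7/96.3 + 8.43/2.38 = 963.8 d.
q = Δh / Σ(b_i/K_i) = 14.0 / 963.8 = 0.01453 m/day.
In each layer the seepage velocity is v_i = q/n_i, so the layer transit time is t_i = b_i·n_i / q:
  layer 1 (sandy clay): t_1 = 5.70 × 0.11 / 0.01453 = 43.16 d
  layer 2 (weathered basalt): t_2 = 2.47 × 0.18 / 0.01453 = 30.61 d
  layer 3 (coarse sand): t_3 = 10.7 × 0.25 / 0.01453 = 184.1 d
  layer 4 (fractured sandstone): t_4 = 8.43 × 0.12 / 0.01453 = 69.64 d
Total t = Σ t_i = 327.6 days.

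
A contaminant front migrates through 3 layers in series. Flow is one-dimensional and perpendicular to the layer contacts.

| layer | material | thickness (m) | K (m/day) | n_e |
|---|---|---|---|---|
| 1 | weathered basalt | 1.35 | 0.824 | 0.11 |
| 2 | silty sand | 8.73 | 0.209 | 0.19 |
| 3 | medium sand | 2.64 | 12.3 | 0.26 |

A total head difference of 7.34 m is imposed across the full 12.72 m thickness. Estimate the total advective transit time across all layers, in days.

14.8

With flow normal to the layers, continuity requires the same specific discharge q through every layer.
Σ(b_i/K_i) = 1.35/0.824 + 8.73/0.209 + 2.64/12.3 = 43.62 d.
q = Δh / Σ(b_i/K_i) = 7.34 / 43.62 = 0.1683 m/day.
In each layer the seepage velocity is v_i = q/n_i, so the layer transit time is t_i = b_i·n_i / q:
  layer 1 (weathered basalt): t_1 = 1.35 × 0.11 / 0.1683 = 0.8826 d
  layer 2 (silty sand): t_2 = 8.73 × 0.19 / 0.1683 = 9.858 d
  layer 3 (medium sand): t_3 = 2.64 × 0.26 / 0.1683 = 4.079 d
Total t = Σ t_i = 14.82 days.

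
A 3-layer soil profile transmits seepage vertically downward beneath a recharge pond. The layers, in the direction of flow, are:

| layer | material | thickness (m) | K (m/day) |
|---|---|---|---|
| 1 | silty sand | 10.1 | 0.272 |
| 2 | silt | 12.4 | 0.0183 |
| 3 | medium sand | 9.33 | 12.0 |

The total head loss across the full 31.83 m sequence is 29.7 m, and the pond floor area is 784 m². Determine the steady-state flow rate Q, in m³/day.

Flow is perpendicular to layering, so the layers act in series and the equivalent K is the thickness-weighted harmonic mean.
Total thickness L = 10.1 + 12.4 + 9.33 = 31.83 m.
Σ(b_i/K_i) = 10.1/0.272 + 12.4/0.0183 + 9.33/12.0 = 715.5 d.
K_eq = L / Σ(b_i/K_i) = 31.83 / 715.5 = 0.04449 m/day.
Q = K_eq · A · (Δh/L) = 0.04449 × 784 × (29.7/31.83) = 32.54 m³/day.

32.5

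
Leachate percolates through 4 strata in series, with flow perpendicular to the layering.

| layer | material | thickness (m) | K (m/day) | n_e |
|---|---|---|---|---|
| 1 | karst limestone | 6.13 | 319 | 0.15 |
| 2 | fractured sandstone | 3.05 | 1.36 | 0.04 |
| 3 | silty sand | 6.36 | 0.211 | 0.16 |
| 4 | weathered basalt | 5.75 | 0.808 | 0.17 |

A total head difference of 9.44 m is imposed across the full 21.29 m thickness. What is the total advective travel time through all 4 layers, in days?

12.7

With flow normal to the layers, continuity requires the same specific discharge q through every layer.
Σ(b_i/K_i) = 6.13/319 + 3.05/1.36 + 6.36/0.211 + 5.75/0.808 = 39.52 d.
q = Δh / Σ(b_i/K_i) = 9.44 / 39.52 = 0.2389 m/day.
In each layer the seepage velocity is v_i = q/n_i, so the layer transit time is t_i = b_i·n_i / q:
  layer 1 (karst limestone): t_1 = 6.13 × 0.15 / 0.2389 = 3.849 d
  layer 2 (fractured sandstone): t_2 = 3.05 × 0.04 / 0.2389 = 0.5108 d
  layer 3 (silty sand): t_3 = 6.36 × 0.16 / 0.2389 = 4.260 d
  layer 4 (weathered basalt): t_4 = 5.75 × 0.17 / 0.2389 = 4.092 d
Total t = Σ t_i = 12.71 days.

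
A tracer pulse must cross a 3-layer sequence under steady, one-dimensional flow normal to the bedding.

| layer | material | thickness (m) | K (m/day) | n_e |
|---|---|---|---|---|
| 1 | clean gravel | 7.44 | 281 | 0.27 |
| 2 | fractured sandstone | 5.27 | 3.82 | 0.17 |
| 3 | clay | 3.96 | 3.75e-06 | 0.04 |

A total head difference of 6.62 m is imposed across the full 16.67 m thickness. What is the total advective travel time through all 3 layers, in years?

With flow normal to the layers, continuity requires the same specific discharge q through every layer.
Σ(b_i/K_i) = 7.44/281 + 5.27/3.82 + 3.96/3.75e-06 = 1.056e+06 d.
q = Δh / Σ(b_i/K_i) = 6.62 / 1.056e+06 = 6.269e-06 m/day.
In each layer the seepage velocity is v_i = q/n_i, so the layer transit time is t_i = b_i·n_i / q:
  layer 1 (clean gravel): t_1 = 7.44 × 0.27 / 6.269e-06 = 3.204e+05 d
  layer 2 (fractured sandstone): t_2 = 5.27 × 0.17 / 6.269e-06 = 1.429e+05 d
  layer 3 (clay): t_3 = 3.96 × 0.04 / 6.269e-06 = 25267 d
Total t = Σ t_i = 4.886e+05 days = 1338 years.

1340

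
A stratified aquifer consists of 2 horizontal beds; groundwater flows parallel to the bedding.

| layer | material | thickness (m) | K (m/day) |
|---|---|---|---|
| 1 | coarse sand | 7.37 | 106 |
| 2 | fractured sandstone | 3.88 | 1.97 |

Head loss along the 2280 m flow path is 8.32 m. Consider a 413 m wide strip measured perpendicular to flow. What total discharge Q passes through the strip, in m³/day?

1190

Flow is parallel to layering, so each bed carries its own Darcy discharge and the transmissivities add.
Σ(K_i·b_i) = 106×7.37 + 1.97×3.88 = 788.9 m²/day.
Hydraulic gradient i = Δh / L = 8.32 / 2280 = 0.003649.
Q = Σ(K_i·b_i) · W · i = 788.9 × 413 × 0.003649 = 1189 m³/day.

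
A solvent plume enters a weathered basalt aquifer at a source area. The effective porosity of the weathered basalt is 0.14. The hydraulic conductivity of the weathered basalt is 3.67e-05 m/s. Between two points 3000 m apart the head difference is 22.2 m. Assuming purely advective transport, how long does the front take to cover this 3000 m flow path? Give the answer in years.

49.0

Convert K: 3.67e-05 m/s × 86400 = 3.171 m/day.
Hydraulic gradient i = Δh / L = 22.2 / 3000 = 0.007400.
Darcy flux q = K · i = 3.171 × 0.007400 = 0.02346 m/day.
Seepage velocity v = q / n_e = 0.02346 / 0.14 = 0.1676 m/day.
Travel time t = L / v = 3000 / 0.1676 = 17899 days = 49.01 years.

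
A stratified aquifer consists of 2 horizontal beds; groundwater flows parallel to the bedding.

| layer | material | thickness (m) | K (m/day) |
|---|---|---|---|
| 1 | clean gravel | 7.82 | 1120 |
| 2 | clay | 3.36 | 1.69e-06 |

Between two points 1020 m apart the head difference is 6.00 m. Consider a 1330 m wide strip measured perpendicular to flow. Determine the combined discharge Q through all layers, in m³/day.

Flow is parallel to layering, so each bed carries its own Darcy discharge and the transmissivities add.
Σ(K_i·b_i) = 1120×7.82 + 1.69e-06×3.36 = 8758 m²/day.
Hydraulic gradient i = Δh / L = 6.00 / 1020 = 0.005882.
Q = Σ(K_i·b_i) · W · i = 8758 × 1330 × 0.005882 = 68522 m³/day.

68500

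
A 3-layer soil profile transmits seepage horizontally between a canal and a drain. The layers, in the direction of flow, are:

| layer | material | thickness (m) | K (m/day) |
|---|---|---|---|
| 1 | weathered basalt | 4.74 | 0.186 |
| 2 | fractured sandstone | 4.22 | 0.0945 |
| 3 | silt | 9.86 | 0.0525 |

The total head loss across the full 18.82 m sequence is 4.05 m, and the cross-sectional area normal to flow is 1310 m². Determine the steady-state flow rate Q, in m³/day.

20.6

Flow is perpendicular to layering, so the layers act in series and the equivalent K is the thickness-weighted harmonic mean.
Total thickness L = 4.74 + 4.22 + 9.86 = 18.82 m.
Σ(b_i/K_i) = 4.74/0.186 + 4.22/0.0945 + 9.86/0.0525 = 257.9 d.
K_eq = L / Σ(b_i/K_i) = 18.82 / 257.9 = 0.07296 m/day.
Q = K_eq · A · (Δh/L) = 0.07296 × 1310 × (4.05/18.82) = 20.57 m³/day.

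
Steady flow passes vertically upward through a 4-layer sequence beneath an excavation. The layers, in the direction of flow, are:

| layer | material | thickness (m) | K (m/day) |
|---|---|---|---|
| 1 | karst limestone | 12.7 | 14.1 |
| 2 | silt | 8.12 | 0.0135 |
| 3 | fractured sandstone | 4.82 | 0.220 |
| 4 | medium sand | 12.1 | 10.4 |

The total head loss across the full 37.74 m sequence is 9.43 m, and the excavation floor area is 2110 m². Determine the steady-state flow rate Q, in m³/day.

Flow is perpendicular to layering, so the layers act in series and the equivalent K is the thickness-weighted harmonic mean.
Total thickness L = 12.7 + 8.12 + 4.82 + 12.1 = 37.74 m.
Σ(b_i/K_i) = 12.7/14.1 + 8.12/0.0135 + 4.82/0.220 + 12.1/10.4 = 625.5 d.
K_eq = L / Σ(b_i/K_i) = 37.74 / 625.5 = 0.06034 m/day.
Q = K_eq · A · (Δh/L) = 0.06034 × 2110 × (9.43/37.74) = 31.81 m³/day.

31.8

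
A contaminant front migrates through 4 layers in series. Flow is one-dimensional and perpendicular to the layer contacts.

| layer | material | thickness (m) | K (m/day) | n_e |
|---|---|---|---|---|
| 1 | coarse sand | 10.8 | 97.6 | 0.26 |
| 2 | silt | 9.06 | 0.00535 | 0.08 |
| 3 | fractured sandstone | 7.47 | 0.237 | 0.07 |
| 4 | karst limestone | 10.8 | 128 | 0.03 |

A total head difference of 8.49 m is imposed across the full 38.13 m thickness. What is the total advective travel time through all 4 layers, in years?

With flow normal to the layers, continuity requires the same specific discharge q through every layer.
Σ(b_i/K_i) = 10.8/97.6 + 9.06/0.00535 + 7.47/0.237 + 10.8/128 = 1725 d.
q = Δh / Σ(b_i/K_i) = 8.49 / 1725 = 0.004921 m/day.
In each layer the seepage velocity is v_i = q/n_i, so the layer transit time is t_i = b_i·n_i / q:
  layer 1 (coarse sand): t_1 = 10.8 × 0.26 / 0.004921 = 570.6 d
  layer 2 (silt): t_2 = 9.06 × 0.08 / 0.004921 = 147.3 d
  layer 3 (fractured sandstone): t_3 = 7.47 × 0.07 / 0.004921 = 106.3 d
  layer 4 (karst limestone): t_4 = 10.8 × 0.03 / 0.004921 = 65.84 d
Total t = Σ t_i = 890.0 days = 2.437 years.

2.44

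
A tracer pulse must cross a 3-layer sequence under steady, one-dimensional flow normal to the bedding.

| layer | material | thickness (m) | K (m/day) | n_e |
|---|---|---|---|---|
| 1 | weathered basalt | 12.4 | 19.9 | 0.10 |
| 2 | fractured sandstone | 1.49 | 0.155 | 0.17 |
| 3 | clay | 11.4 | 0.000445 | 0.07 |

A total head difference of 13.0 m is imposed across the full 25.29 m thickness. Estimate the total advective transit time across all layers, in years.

12.4

With flow normal to the layers, continuity requires the same specific discharge q through every layer.
Σ(b_i/K_i) = 12.4/19.9 + 1.49/0.155 + 11.4/0.000445 = 25628 d.
q = Δh / Σ(b_i/K_i) = 13.0 / 25628 = 0.0005073 m/day.
In each layer the seepage velocity is v_i = q/n_i, so the layer transit time is t_i = b_i·n_i / q:
  layer 1 (weathered basalt): t_1 = 12.4 × 0.10 / 0.0005073 = 2445 d
  layer 2 (fractured sandstone): t_2 = 1.49 × 0.17 / 0.0005073 = 499.4 d
  layer 3 (clay): t_3 = 11.4 × 0.07 / 0.0005073 = 1573 d
Total t = Σ t_i = 4517 days = 12.37 years.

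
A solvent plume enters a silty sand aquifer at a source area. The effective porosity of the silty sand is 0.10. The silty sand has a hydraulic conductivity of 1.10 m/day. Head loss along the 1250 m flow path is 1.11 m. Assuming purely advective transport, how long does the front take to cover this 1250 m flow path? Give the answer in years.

Hydraulic gradient i = Δh / L = 1.11 / 1250 = 0.0008880.
Darcy flux q = K · i = 1.100 × 0.0008880 = 0.0009768 m/day.
Seepage velocity v = q / n_e = 0.0009768 / 0.10 = 0.009768 m/day.
Travel time t = L / v = 1250 / 0.009768 = 1.280e+05 days = 350.4 years.

350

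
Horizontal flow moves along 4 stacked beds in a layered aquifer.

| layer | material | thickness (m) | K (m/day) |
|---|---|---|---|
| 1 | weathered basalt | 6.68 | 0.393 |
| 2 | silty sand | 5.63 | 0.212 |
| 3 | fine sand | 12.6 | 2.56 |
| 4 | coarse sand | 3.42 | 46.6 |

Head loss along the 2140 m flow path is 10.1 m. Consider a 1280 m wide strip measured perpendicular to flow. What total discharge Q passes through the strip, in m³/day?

1180

Flow is parallel to layering, so each bed carries its own Darcy discharge and the transmissivities add.
Σ(K_i·b_i) = 0.393×6.68 + 0.212×5.63 + 2.56×12.6 + 46.6×3.42 = 195.4 m²/day.
Hydraulic gradient i = Δh / L = 10.1 / 2140 = 0.004720.
Q = Σ(K_i·b_i) · W · i = 195.4 × 1280 × 0.004720 = 1181 m³/day.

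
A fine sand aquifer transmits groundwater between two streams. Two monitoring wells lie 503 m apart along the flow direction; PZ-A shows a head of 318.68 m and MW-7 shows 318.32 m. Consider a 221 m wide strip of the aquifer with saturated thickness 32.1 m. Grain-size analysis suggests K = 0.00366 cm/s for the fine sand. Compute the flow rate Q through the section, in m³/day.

Convert K: 0.00366 cm/s × 864 = 3.162 m/day.
Cross-sectional area A = 221 × 32.1 = 7094 m².
Hydraulic gradient i = (318.68 − 318.32) / 503 = 0.36 / 503 = 0.0007157.
Darcy's law: Q = K · A · i = 3.162 × 7094 × 0.0007157 = 16.06 m³/day.

16.1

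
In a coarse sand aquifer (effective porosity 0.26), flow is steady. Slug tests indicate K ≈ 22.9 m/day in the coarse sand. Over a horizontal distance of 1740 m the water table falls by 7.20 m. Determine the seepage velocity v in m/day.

0.364

Hydraulic gradient i = Δh / L = 7.20 / 1740 = 0.004138.
Darcy flux q = K · i = 22.90 × 0.004138 = 0.09476 m/day.
Seepage velocity v = q / n_e = 0.09476 / 0.26 = 0.3645 m/day.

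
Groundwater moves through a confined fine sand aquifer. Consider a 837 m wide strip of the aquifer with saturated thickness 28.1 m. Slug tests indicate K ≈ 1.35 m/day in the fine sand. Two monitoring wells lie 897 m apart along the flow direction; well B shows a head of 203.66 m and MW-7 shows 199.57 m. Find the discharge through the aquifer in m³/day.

145

Cross-sectional area A = 837 × 28.1 = 23520 m².
Hydraulic gradient i = (203.66 − 199.57) / 897 = 4.09 / 897 = 0.004560.
Darcy's law: Q = K · A · i = 1.350 × 23520 × 0.004560 = 144.8 m³/day.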